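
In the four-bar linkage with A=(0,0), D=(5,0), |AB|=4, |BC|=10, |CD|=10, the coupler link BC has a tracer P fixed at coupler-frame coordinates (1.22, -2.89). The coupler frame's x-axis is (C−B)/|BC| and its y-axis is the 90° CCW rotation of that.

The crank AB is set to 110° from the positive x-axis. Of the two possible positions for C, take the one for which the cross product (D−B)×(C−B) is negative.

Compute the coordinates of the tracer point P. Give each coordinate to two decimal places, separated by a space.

A=(0,0), D=(5.00,0)
B = A + 4.00·(cos110°, sin110°) = (-1.3681, 3.7588)
|BD| = 7.3946
circle(B,10.00) ∩ circle(D,10.00): a=3.6973, h=9.2914
  candidates: C₊=(6.5389,9.8809) cross=68.706; C₋=(-2.9069,-6.1221) cross=-68.706
  mode - wants cross < 0 → take C=(-2.9069,-6.1221) (cross=-68.706)
ex = (C−B)/|BC| = (-0.1539,-0.9881); ey = (0.9881,-0.1539)
P = B + 1.22·ex + -2.89·ey = (-4.4114,2.9980)

-4.41 3.00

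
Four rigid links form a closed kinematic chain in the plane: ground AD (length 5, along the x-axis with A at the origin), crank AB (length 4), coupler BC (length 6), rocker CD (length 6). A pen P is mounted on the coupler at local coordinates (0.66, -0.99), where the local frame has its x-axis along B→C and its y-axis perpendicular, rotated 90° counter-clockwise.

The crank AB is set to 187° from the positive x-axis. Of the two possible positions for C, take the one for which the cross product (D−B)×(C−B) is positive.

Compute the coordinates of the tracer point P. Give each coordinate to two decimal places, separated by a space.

A=(0,0), D=(5.00,0)
B = A + 4.00·(cos187°, sin187°) = (-3.9702, -0.4875)
|BD| = 8.9834
circle(B,6.00) ∩ circle(D,6.00): a=4.4917, h=3.9780
  candidates: C₊=(0.2990,3.7284) cross=35.736; C₋=(0.7308,-4.2159) cross=-35.736
  mode + wants cross > 0 → take C=(0.2990,3.7284) (cross=35.736)
ex = (C−B)/|BC| = (0.7115,0.7026); ey = (-0.7026,0.7115)
P = B + 0.66·ex + -0.99·ey = (-2.8049,-0.7282)

-2.80 -0.73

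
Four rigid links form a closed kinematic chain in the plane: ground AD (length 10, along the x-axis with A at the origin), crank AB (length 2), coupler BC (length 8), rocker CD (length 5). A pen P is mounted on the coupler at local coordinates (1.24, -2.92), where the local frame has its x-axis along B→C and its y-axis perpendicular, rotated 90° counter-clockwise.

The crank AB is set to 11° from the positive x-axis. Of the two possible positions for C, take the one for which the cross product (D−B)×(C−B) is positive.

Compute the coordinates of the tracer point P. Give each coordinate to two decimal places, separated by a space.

4.61 -1.36

A=(0,0), D=(10.00,0)
B = A + 2.00·(cos11°, sin11°) = (1.9633, 0.3816)
|BD| = 8.0458
circle(B,8.00) ∩ circle(D,5.00): a=6.4465, h=4.7373
  candidates: C₊=(8.6272,4.8079) cross=38.116; C₋=(8.1778,-4.6561) cross=-38.116
  mode + wants cross > 0 → take C=(8.6272,4.8079) (cross=38.116)
ex = (C−B)/|BC| = (0.8330,0.5533); ey = (-0.5533,0.8330)
P = B + 1.24·ex + -2.92·ey = (4.6117,-1.3647)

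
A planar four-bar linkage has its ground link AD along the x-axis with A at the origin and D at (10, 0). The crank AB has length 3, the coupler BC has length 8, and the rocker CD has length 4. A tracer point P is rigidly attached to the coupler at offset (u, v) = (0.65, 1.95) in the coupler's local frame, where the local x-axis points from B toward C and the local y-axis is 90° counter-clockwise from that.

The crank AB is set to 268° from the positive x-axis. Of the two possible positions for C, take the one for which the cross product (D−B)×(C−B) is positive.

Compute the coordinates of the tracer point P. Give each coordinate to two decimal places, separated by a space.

A=(0,0), D=(10.00,0)
B = A + 3.00·(cos268°, sin268°) = (-0.1047, -2.9982)
|BD| = 10.5401
circle(B,8.00) ∩ circle(D,4.00): a=7.5471, h=2.6536
  candidates: C₊=(6.3758,1.6926) cross=27.969; C₋=(7.8854,-3.3954) cross=-27.969
  mode + wants cross > 0 → take C=(6.3758,1.6926) (cross=27.969)
ex = (C−B)/|BC| = (0.8101,0.5863); ey = (-0.5863,0.8101)
P = B + 0.65·ex + 1.95·ey = (-0.7215,-1.0374)

-0.72 -1.04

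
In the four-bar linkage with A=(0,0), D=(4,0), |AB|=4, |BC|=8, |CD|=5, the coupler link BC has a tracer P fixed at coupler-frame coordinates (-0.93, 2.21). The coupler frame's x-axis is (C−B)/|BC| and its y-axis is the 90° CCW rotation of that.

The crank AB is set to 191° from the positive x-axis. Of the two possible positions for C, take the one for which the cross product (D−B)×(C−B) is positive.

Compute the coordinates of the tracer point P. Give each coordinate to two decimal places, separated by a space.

-6.10 0.26

A=(0,0), D=(4.00,0)
B = A + 4.00·(cos191°, sin191°) = (-3.9265, -0.7632)
|BD| = 7.9632
circle(B,8.00) ∩ circle(D,5.00): a=6.4304, h=4.7593
  candidates: C₊=(2.0181,4.5904) cross=37.899; C₋=(2.9304,-4.8843) cross=-37.899
  mode + wants cross > 0 → take C=(2.0181,4.5904) (cross=37.899)
ex = (C−B)/|BC| = (0.7431,0.6692); ey = (-0.6692,0.7431)
P = B + -0.93·ex + 2.21·ey = (-6.0965,0.2566)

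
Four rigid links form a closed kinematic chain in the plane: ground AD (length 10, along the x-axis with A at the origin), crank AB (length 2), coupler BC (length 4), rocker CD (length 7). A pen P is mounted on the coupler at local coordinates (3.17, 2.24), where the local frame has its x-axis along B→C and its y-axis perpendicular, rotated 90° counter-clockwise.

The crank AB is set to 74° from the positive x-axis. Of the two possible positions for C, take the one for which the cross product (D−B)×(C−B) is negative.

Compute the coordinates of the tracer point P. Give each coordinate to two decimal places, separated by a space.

4.30 0.90

A=(0,0), D=(10.00,0)
B = A + 2.00·(cos74°, sin74°) = (0.5513, 1.9225)
|BD| = 9.6423
circle(B,4.00) ∩ circle(D,7.00): a=3.1100, h=2.5156
  candidates: C₊=(4.1004,3.7675) cross=24.256; C₋=(3.0972,-1.1626) cross=-24.256
  mode - wants cross < 0 → take C=(3.0972,-1.1626) (cross=-24.256)
ex = (C−B)/|BC| = (0.6365,-0.7713); ey = (0.7713,0.6365)
P = B + 3.17·ex + 2.24·ey = (4.2966,0.9033)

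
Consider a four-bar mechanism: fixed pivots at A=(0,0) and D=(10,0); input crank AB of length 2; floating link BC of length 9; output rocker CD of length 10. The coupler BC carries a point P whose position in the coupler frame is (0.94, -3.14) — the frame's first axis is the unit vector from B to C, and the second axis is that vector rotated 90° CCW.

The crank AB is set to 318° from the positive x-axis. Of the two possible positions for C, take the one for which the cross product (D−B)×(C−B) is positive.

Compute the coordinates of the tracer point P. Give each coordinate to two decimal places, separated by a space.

4.75 -1.07

A=(0,0), D=(10.00,0)
B = A + 2.00·(cos318°, sin318°) = (1.4863, -1.3383)
|BD| = 8.6182
circle(B,9.00) ∩ circle(D,10.00): a=3.2068, h=8.4093
  candidates: C₊=(3.3484,7.4670) cross=72.473; C₋=(5.9600,-9.1476) cross=-72.473
  mode + wants cross > 0 → take C=(3.3484,7.4670) (cross=72.473)
ex = (C−B)/|BC| = (0.2069,0.9784); ey = (-0.9784,0.2069)
P = B + 0.94·ex + -3.14·ey = (4.7528,-1.0683)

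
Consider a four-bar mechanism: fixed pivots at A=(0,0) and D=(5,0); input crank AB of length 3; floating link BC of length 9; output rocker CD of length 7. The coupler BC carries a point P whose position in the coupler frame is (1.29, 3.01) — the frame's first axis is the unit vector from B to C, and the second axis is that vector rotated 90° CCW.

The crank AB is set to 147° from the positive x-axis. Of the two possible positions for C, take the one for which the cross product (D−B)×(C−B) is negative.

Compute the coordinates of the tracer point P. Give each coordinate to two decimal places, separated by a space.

0.74 1.96

A=(0,0), D=(5.00,0)
B = A + 3.00·(cos147°, sin147°) = (-2.5160, 1.6339)
|BD| = 7.6916
circle(B,9.00) ∩ circle(D,7.00): a=5.9260, h=6.7737
  candidates: C₊=(4.7136,6.9941) cross=52.100; C₋=(1.8358,-6.2440) cross=-52.100
  mode - wants cross < 0 → take C=(1.8358,-6.2440) (cross=-52.100)
ex = (C−B)/|BC| = (0.4835,-0.8753); ey = (0.8753,0.4835)
P = B + 1.29·ex + 3.01·ey = (0.7425,1.9602)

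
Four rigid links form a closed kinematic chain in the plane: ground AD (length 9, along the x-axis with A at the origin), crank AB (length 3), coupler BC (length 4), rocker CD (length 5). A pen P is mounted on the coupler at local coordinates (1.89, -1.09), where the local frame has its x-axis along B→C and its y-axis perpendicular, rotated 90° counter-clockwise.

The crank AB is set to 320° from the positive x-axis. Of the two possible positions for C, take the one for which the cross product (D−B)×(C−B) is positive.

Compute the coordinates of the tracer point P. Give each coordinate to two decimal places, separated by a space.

4.17 -0.81

A=(0,0), D=(9.00,0)
B = A + 3.00·(cos320°, sin320°) = (2.2981, -1.9284)
|BD| = 6.9738
circle(B,4.00) ∩ circle(D,5.00): a=2.8416, h=2.8152
  candidates: C₊=(4.2505,1.5628) cross=19.632; C₋=(5.8074,-3.8480) cross=-19.632
  mode + wants cross > 0 → take C=(4.2505,1.5628) (cross=19.632)
ex = (C−B)/|BC| = (0.4881,0.8728); ey = (-0.8728,0.4881)
P = B + 1.89·ex + -1.09·ey = (4.1720,-0.8108)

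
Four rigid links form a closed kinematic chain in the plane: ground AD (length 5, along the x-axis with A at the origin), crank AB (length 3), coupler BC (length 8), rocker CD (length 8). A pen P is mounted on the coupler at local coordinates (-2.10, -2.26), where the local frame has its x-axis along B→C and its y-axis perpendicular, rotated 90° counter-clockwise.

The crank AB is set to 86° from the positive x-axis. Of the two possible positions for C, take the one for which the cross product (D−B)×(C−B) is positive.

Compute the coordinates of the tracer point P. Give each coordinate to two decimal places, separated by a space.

-0.09 -0.08

A=(0,0), D=(5.00,0)
B = A + 3.00·(cos86°, sin86°) = (0.2093, 2.9927)
|BD| = 5.6487
circle(B,8.00) ∩ circle(D,8.00): a=2.8243, h=7.4849
  candidates: C₊=(6.5702,7.8444) cross=42.279; C₋=(-1.3609,-4.8517) cross=-42.279
  mode + wants cross > 0 → take C=(6.5702,7.8444) (cross=42.279)
ex = (C−B)/|BC| = (0.7951,0.6065); ey = (-0.6065,0.7951)
P = B + -2.10·ex + -2.26·ey = (-0.0899,-0.0778)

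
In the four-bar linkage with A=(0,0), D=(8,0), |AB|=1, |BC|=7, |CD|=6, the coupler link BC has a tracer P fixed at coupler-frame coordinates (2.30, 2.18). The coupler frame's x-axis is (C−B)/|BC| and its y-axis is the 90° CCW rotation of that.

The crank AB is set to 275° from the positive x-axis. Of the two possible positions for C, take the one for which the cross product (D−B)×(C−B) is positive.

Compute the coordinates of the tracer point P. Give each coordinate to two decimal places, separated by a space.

A=(0,0), D=(8.00,0)
B = A + 1.00·(cos275°, sin275°) = (0.0872, -0.9962)
|BD| = 7.9753
circle(B,7.00) ∩ circle(D,6.00): a=4.8027, h=5.0926
  candidates: C₊=(4.2161,4.6564) cross=40.615; C₋=(5.4883,-5.4490) cross=-40.615
  mode + wants cross > 0 → take C=(4.2161,4.6564) (cross=40.615)
ex = (C−B)/|BC| = (0.5898,0.8075); ey = (-0.8075,0.5898)
P = B + 2.30·ex + 2.18·ey = (-0.3166,2.1470)

-0.32 2.15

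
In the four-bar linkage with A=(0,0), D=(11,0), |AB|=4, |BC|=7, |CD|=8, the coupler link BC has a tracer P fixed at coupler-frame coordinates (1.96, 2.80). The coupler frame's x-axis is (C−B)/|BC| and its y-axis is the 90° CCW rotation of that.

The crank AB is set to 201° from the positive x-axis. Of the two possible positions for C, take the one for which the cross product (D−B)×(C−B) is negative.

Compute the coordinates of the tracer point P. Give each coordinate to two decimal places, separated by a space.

-1.57 1.21

A=(0,0), D=(11.00,0)
B = A + 4.00·(cos201°, sin201°) = (-3.7343, -1.4335)
|BD| = 14.8039
circle(B,7.00) ∩ circle(D,8.00): a=6.8953, h=1.2061
  candidates: C₊=(3.0118,0.4346) cross=17.854; C₋=(3.2454,-1.9662) cross=-17.854
  mode - wants cross < 0 → take C=(3.2454,-1.9662) (cross=-17.854)
ex = (C−B)/|BC| = (0.9971,-0.0761); ey = (0.0761,0.9971)
P = B + 1.96·ex + 2.80·ey = (-1.5669,1.2093)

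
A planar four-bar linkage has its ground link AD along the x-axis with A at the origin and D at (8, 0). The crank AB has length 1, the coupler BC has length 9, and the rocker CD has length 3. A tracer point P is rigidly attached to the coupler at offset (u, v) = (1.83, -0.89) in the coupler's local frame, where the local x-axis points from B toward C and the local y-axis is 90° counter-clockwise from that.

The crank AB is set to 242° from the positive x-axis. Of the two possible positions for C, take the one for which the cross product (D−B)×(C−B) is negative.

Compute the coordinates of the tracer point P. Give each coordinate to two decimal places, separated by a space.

1.10 -2.18

A=(0,0), D=(8.00,0)
B = A + 1.00·(cos242°, sin242°) = (-0.4695, -0.8829)
|BD| = 8.5154
circle(B,9.00) ∩ circle(D,3.00): a=8.4853, h=2.9998
  candidates: C₊=(7.6591,2.9806) cross=25.545; C₋=(8.2812,-2.9868) cross=-25.545
  mode - wants cross < 0 → take C=(8.2812,-2.9868) (cross=-25.545)
ex = (C−B)/|BC| = (0.9723,-0.2338); ey = (0.2338,0.9723)
P = B + 1.83·ex + -0.89·ey = (1.1018,-2.1761)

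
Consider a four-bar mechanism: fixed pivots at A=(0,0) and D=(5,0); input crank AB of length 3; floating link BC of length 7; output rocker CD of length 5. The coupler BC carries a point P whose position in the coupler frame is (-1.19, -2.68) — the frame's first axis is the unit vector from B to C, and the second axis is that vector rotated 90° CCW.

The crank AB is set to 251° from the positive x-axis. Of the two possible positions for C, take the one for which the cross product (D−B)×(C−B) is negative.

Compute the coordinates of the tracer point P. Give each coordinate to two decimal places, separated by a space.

-2.92 -5.03

A=(0,0), D=(5.00,0)
B = A + 3.00·(cos251°, sin251°) = (-0.9767, -2.8366)
|BD| = 6.6157
circle(B,7.00) ∩ circle(D,5.00): a=5.1217, h=4.7716
  candidates: C₊=(1.6044,3.6702) cross=31.567; C₋=(5.6962,-4.9513) cross=-31.567
  mode - wants cross < 0 → take C=(5.6962,-4.9513) (cross=-31.567)
ex = (C−B)/|BC| = (0.9533,-0.3021); ey = (0.3021,0.9533)
P = B + -1.19·ex + -2.68·ey = (-2.9207,-5.0318)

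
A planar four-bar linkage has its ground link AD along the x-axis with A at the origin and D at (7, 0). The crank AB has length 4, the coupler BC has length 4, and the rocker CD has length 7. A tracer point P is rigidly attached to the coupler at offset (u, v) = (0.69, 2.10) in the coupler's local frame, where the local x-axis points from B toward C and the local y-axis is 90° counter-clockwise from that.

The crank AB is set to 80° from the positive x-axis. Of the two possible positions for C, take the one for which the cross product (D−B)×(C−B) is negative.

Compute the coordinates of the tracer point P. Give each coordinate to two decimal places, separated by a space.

2.64 2.90

A=(0,0), D=(7.00,0)
B = A + 4.00·(cos80°, sin80°) = (0.6946, 3.9392)
|BD| = 7.4348
circle(B,4.00) ∩ circle(D,7.00): a=1.4981, h=3.7089
  candidates: C₊=(3.9302,6.2910) cross=27.575; C₋=(-0.0000,0.0000) cross=-27.575
  mode - wants cross < 0 → take C=(-0.0000,0.0000) (cross=-27.575)
ex = (C−B)/|BC| = (-0.1736,-0.9848); ey = (0.9848,-0.1736)
P = B + 0.69·ex + 2.10·ey = (2.6429,2.8951)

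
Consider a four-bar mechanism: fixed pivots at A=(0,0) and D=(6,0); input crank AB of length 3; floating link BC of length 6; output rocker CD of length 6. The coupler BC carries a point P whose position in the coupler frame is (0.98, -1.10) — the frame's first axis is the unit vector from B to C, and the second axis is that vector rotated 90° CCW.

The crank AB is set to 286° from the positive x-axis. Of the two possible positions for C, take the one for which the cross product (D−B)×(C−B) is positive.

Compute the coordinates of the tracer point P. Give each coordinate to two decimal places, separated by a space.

A=(0,0), D=(6.00,0)
B = A + 3.00·(cos286°, sin286°) = (0.8269, -2.8838)
|BD| = 5.9226
circle(B,6.00) ∩ circle(D,6.00): a=2.9613, h=5.2183
  candidates: C₊=(0.8726,3.1160) cross=30.906; C₋=(5.9543,-5.9998) cross=-30.906
  mode + wants cross > 0 → take C=(0.8726,3.1160) (cross=30.906)
ex = (C−B)/|BC| = (0.0076,1.0000); ey = (-1.0000,0.0076)
P = B + 0.98·ex + -1.10·ey = (1.9343,-1.9122)

1.93 -1.91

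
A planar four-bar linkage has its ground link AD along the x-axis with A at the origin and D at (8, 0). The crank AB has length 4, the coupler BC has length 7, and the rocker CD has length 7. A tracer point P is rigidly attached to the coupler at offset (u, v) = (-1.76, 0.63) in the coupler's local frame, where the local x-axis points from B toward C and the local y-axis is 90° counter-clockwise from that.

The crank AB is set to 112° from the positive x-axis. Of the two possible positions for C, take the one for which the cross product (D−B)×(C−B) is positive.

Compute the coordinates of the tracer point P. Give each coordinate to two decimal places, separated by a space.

-3.37 3.64

A=(0,0), D=(8.00,0)
B = A + 4.00·(cos112°, sin112°) = (-1.4984, 3.7087)
|BD| = 10.1968
circle(B,7.00) ∩ circle(D,7.00): a=5.0984, h=4.7965
  candidates: C₊=(4.9953,6.3223) cross=48.909; C₋=(1.5062,-2.6136) cross=-48.909
  mode + wants cross > 0 → take C=(4.9953,6.3223) (cross=48.909)
ex = (C−B)/|BC| = (0.9277,0.3734); ey = (-0.3734,0.9277)
P = B + -1.76·ex + 0.63·ey = (-3.3664,3.6360)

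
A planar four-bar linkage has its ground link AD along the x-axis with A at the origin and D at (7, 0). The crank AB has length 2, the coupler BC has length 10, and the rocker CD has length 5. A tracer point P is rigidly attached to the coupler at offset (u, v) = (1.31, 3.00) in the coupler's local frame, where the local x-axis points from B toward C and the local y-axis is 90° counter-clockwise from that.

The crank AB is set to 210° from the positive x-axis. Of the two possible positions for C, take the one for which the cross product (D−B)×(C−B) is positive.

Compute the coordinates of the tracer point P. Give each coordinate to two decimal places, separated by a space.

-2.46 2.19

A=(0,0), D=(7.00,0)
B = A + 2.00·(cos210°, sin210°) = (-1.7321, -1.0000)
|BD| = 8.7891
circle(B,10.00) ∩ circle(D,5.00): a=8.6612, h=4.9984
  candidates: C₊=(6.3042,4.9514) cross=43.931; C₋=(7.4416,-4.9805) cross=-43.931
  mode + wants cross > 0 → take C=(6.3042,4.9514) (cross=43.931)
ex = (C−B)/|BC| = (0.8036,0.5951); ey = (-0.5951,0.8036)
P = B + 1.31·ex + 3.00·ey = (-2.4647,2.1905)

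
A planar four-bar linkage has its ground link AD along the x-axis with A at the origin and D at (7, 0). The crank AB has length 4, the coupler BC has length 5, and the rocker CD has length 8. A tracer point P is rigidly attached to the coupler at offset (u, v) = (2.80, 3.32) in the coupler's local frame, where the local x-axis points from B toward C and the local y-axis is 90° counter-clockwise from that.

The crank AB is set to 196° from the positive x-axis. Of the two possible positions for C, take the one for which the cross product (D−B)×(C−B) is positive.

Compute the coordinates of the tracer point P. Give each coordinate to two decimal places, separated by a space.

A=(0,0), D=(7.00,0)
B = A + 4.00·(cos196°, sin196°) = (-3.8450, -1.1025)
|BD| = 10.9009
circle(B,5.00) ∩ circle(D,8.00): a=3.6616, h=3.4048
  candidates: C₊=(-0.5466,2.6551) cross=37.115; C₋=(0.1422,-4.1195) cross=-37.115
  mode + wants cross > 0 → take C=(-0.5466,2.6551) (cross=37.115)
ex = (C−B)/|BC| = (0.6597,0.7515); ey = (-0.7515,0.6597)
P = B + 2.80·ex + 3.32·ey = (-4.4930,3.1919)

-4.49 3.19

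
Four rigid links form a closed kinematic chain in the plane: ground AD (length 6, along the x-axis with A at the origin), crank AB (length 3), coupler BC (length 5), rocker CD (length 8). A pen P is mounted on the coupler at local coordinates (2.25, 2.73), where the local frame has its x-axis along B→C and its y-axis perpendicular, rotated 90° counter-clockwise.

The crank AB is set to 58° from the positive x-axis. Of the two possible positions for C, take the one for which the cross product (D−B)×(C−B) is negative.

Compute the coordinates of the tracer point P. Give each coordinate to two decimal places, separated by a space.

A=(0,0), D=(6.00,0)
B = A + 3.00·(cos58°, sin58°) = (1.5898, 2.5441)
|BD| = 5.0915
circle(B,5.00) ∩ circle(D,8.00): a=-1.2842, h=4.8323
  candidates: C₊=(2.8920,7.3716) cross=24.603; C₋=(-1.9373,-0.9999) cross=-24.603
  mode - wants cross < 0 → take C=(-1.9373,-0.9999) (cross=-24.603)
ex = (C−B)/|BC| = (-0.7054,-0.7088); ey = (0.7088,-0.7054)
P = B + 2.25·ex + 2.73·ey = (1.9376,-0.9764)

1.94 -0.98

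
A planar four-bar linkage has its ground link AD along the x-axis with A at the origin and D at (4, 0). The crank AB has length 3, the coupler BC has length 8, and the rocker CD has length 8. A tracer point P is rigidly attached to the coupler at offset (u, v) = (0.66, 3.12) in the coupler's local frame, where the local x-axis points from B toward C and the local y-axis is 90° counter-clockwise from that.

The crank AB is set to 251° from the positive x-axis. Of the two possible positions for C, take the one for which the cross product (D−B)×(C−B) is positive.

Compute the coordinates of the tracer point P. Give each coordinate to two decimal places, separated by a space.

-4.16 -2.66

A=(0,0), D=(4.00,0)
B = A + 3.00·(cos251°, sin251°) = (-0.9767, -2.8366)
|BD| = 5.7283
circle(B,8.00) ∩ circle(D,8.00): a=2.8642, h=7.4697
  candidates: C₊=(-2.1872,5.0713) cross=42.789; C₋=(5.2105,-7.9079) cross=-42.789
  mode + wants cross > 0 → take C=(-2.1872,5.0713) (cross=42.789)
ex = (C−B)/|BC| = (-0.1513,0.9885); ey = (-0.9885,-0.1513)
P = B + 0.66·ex + 3.12·ey = (-4.1606,-2.6563)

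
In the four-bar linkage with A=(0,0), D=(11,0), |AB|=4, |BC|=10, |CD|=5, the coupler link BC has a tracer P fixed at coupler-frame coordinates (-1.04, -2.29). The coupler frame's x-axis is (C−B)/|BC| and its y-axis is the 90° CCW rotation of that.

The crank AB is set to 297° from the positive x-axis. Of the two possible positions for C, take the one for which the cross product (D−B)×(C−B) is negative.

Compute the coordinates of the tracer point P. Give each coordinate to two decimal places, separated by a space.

0.47 -5.69

A=(0,0), D=(11.00,0)
B = A + 4.00·(cos297°, sin297°) = (1.8160, -3.5640)
|BD| = 9.8513
circle(B,10.00) ∩ circle(D,5.00): a=8.7323, h=4.8732
  candidates: C₊=(8.1937,4.1382) cross=48.007; C₋=(11.7197,-4.9479) cross=-48.007
  mode - wants cross < 0 → take C=(11.7197,-4.9479) (cross=-48.007)
ex = (C−B)/|BC| = (0.9904,-0.1384); ey = (0.1384,0.9904)
P = B + -1.04·ex + -2.29·ey = (0.4691,-5.6881)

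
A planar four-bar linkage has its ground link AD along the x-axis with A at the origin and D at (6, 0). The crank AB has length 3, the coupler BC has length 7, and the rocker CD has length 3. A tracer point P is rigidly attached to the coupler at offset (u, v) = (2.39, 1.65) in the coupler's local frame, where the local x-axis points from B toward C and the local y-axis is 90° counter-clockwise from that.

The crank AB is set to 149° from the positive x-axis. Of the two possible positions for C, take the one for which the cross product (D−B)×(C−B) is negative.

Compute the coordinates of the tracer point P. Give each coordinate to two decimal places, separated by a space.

A=(0,0), D=(6.00,0)
B = A + 3.00·(cos149°, sin149°) = (-2.5715, 1.5451)
|BD| = 8.7097
circle(B,7.00) ∩ circle(D,3.00): a=6.6511, h=2.1823
  candidates: C₊=(4.3613,2.5129) cross=19.007; C₋=(3.5870,-1.7825) cross=-19.007
  mode - wants cross < 0 → take C=(3.5870,-1.7825) (cross=-19.007)
ex = (C−B)/|BC| = (0.8798,-0.4754); ey = (0.4754,0.8798)
P = B + 2.39·ex + 1.65·ey = (0.3155,1.8606)

0.32 1.86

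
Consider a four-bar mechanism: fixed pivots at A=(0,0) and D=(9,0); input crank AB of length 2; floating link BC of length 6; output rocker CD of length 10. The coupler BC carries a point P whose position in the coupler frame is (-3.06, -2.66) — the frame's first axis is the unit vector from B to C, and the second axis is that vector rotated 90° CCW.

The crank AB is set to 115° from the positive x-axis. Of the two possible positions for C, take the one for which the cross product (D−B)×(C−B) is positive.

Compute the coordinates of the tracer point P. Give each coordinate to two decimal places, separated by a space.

A=(0,0), D=(9.00,0)
B = A + 2.00·(cos115°, sin115°) = (-0.8452, 1.8126)
|BD| = 10.0107
circle(B,6.00) ∩ circle(D,10.00): a=1.8088, h=5.7209
  candidates: C₊=(1.9695,7.1114) cross=57.270; C₋=(-0.1022,-4.1412) cross=-57.270
  mode + wants cross > 0 → take C=(1.9695,7.1114) (cross=57.270)
ex = (C−B)/|BC| = (0.4691,0.8831); ey = (-0.8831,0.4691)
P = B + -3.06·ex + -2.66·ey = (0.0684,-2.1376)

0.07 -2.14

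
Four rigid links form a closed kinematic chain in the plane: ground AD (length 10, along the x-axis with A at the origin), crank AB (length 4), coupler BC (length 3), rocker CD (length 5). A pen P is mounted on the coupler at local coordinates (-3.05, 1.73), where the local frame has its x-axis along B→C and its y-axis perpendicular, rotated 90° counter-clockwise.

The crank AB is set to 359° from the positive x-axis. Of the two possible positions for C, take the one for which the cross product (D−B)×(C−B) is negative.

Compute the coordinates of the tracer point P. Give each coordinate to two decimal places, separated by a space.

3.70 3.42

A=(0,0), D=(10.00,0)
B = A + 4.00·(cos359°, sin359°) = (3.9994, -0.0698)
|BD| = 6.0010
circle(B,3.00) ∩ circle(D,5.00): a=1.6674, h=2.4939
  candidates: C₊=(5.6377,2.4434) cross=14.966; C₋=(5.6957,-2.5442) cross=-14.966
  mode - wants cross < 0 → take C=(5.6957,-2.5442) (cross=-14.966)
ex = (C−B)/|BC| = (0.5654,-0.8248); ey = (0.8248,0.5654)
P = B + -3.05·ex + 1.73·ey = (3.7017,3.4240)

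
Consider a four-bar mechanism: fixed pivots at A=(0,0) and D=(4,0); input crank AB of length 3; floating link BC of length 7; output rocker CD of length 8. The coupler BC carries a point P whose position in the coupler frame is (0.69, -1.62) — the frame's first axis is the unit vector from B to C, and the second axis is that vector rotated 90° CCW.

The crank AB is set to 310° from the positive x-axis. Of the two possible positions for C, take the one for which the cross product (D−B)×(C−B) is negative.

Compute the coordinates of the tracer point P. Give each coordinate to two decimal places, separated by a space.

A=(0,0), D=(4.00,0)
B = A + 3.00·(cos310°, sin310°) = (1.9284, -2.2981)
|BD| = 3.0940
circle(B,7.00) ∩ circle(D,8.00): a=-0.8770, h=6.9448
  candidates: C₊=(-3.8172,1.7004) cross=21.488; C₋=(6.4995,-7.5995) cross=-21.488
  mode - wants cross < 0 → take C=(6.4995,-7.5995) (cross=-21.488)
ex = (C−B)/|BC| = (0.6530,-0.7573); ey = (0.7573,0.6530)
P = B + 0.69·ex + -1.62·ey = (1.1521,-3.8786)

1.15 -3.88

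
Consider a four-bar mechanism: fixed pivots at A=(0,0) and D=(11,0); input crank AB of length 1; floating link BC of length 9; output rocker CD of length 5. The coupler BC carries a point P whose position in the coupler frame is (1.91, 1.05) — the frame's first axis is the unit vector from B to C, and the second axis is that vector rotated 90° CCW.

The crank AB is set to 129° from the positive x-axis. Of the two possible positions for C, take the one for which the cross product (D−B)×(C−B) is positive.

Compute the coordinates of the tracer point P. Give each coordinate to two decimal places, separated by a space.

0.80 2.42

A=(0,0), D=(11.00,0)
B = A + 1.00·(cos129°, sin129°) = (-0.6293, 0.7771)
|BD| = 11.6553
circle(B,9.00) ∩ circle(D,5.00): a=8.2300, h=3.6425
  candidates: C₊=(7.8252,3.8627) cross=42.454; C₋=(7.3395,-3.4060) cross=-42.454
  mode + wants cross > 0 → take C=(7.8252,3.8627) (cross=42.454)
ex = (C−B)/|BC| = (0.9394,0.3428); ey = (-0.3428,0.9394)
P = B + 1.91·ex + 1.05·ey = (0.8049,2.4183)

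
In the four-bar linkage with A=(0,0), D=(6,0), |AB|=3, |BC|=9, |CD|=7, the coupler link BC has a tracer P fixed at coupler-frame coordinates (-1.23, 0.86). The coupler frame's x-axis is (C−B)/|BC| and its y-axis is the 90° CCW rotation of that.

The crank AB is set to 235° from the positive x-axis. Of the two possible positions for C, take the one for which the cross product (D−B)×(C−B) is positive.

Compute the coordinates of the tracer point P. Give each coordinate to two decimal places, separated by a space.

-3.01 -3.22

A=(0,0), D=(6.00,0)
B = A + 3.00·(cos235°, sin235°) = (-1.7207, -2.4575)
|BD| = 8.1024
circle(B,9.00) ∩ circle(D,7.00): a=6.0259, h=6.6849
  candidates: C₊=(1.9938,5.7402) cross=54.164; C₋=(6.0489,-6.9998) cross=-54.164
  mode + wants cross > 0 → take C=(1.9938,5.7402) (cross=54.164)
ex = (C−B)/|BC| = (0.4127,0.9109); ey = (-0.9109,0.4127)
P = B + -1.23·ex + 0.86·ey = (-3.0117,-3.2229)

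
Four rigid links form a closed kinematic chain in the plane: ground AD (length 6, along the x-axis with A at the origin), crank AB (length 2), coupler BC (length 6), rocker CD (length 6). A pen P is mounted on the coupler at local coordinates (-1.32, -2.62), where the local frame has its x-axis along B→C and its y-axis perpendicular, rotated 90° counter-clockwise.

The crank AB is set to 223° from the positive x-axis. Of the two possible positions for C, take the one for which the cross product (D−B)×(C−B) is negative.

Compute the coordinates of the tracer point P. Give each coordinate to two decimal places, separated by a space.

-4.17 -2.50

A=(0,0), D=(6.00,0)
B = A + 2.00·(cos223°, sin223°) = (-1.4627, -1.3640)
|BD| = 7.5863
circle(B,6.00) ∩ circle(D,6.00): a=3.7932, h=4.6489
  candidates: C₊=(1.4328,3.8911) cross=35.268; C₋=(3.1045,-5.2551) cross=-35.268
  mode - wants cross < 0 → take C=(3.1045,-5.2551) (cross=-35.268)
ex = (C−B)/|BC| = (0.7612,-0.6485); ey = (0.6485,0.7612)
P = B + -1.32·ex + -2.62·ey = (-4.1666,-2.5023)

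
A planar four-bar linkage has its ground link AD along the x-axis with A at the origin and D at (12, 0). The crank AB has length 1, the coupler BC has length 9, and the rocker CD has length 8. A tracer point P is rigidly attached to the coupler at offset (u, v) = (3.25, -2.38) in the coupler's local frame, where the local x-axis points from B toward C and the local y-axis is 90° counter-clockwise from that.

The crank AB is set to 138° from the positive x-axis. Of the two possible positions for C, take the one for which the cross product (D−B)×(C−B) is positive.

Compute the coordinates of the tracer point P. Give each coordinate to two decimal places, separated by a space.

3.28 0.62

A=(0,0), D=(12.00,0)
B = A + 1.00·(cos138°, sin138°) = (-0.7431, 0.6691)
|BD| = 12.7607
circle(B,9.00) ∩ circle(D,8.00): a=7.0465, h=5.5989
  candidates: C₊=(6.5872,5.8908) cross=71.446; C₋=(6.0000,-5.2915) cross=-71.446
  mode + wants cross > 0 → take C=(6.5872,5.8908) (cross=71.446)
ex = (C−B)/|BC| = (0.8145,0.5802); ey = (-0.5802,0.8145)
P = B + 3.25·ex + -2.38·ey = (3.2848,0.6163)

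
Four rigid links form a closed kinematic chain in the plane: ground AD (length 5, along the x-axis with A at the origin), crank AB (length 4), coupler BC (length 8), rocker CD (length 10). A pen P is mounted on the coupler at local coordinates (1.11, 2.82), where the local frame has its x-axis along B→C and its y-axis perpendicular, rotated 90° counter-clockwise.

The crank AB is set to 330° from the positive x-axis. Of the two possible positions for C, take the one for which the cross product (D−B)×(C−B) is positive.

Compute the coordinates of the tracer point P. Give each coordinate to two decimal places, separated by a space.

2.85 -4.97

A=(0,0), D=(5.00,0)
B = A + 4.00·(cos330°, sin330°) = (3.4641, -2.0000)
|BD| = 2.5217
circle(B,8.00) ∩ circle(D,10.00): a=-5.8772, h=5.4276
  candidates: C₊=(-4.4202,-3.3555) cross=13.687; C₋=(4.1892,-9.9671) cross=-13.687
  mode + wants cross > 0 → take C=(-4.4202,-3.3555) (cross=13.687)
ex = (C−B)/|BC| = (-0.9855,-0.1694); ey = (0.1694,-0.9855)
P = B + 1.11·ex + 2.82·ey = (2.8480,-4.9673)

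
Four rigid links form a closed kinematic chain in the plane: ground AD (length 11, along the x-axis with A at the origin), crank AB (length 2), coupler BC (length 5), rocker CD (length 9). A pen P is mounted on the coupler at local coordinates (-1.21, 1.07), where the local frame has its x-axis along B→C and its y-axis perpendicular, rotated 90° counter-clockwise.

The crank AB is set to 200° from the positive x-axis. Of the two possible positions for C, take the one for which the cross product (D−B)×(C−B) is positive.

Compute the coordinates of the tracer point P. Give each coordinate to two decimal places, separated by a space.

A=(0,0), D=(11.00,0)
B = A + 2.00·(cos200°, sin200°) = (-1.8794, -0.6840)
|BD| = 12.8975
circle(B,5.00) ∩ circle(D,9.00): a=4.2778, h=2.5885
  candidates: C₊=(2.2551,2.1277) cross=33.385; C₋=(2.5297,-3.0420) cross=-33.385
  mode + wants cross > 0 → take C=(2.2551,2.1277) (cross=33.385)
ex = (C−B)/|BC| = (0.8269,0.5623); ey = (-0.5623,0.8269)
P = B + -1.21·ex + 1.07·ey = (-3.4816,-0.4797)

-3.48 -0.48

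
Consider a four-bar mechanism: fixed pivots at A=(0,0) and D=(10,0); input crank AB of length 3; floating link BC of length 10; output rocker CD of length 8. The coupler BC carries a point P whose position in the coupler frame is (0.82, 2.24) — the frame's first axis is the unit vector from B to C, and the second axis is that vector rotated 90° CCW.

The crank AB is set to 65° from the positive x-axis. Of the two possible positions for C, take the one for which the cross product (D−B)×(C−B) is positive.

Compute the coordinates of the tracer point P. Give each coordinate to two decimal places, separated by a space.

0.78 5.05

A=(0,0), D=(10.00,0)
B = A + 3.00·(cos65°, sin65°) = (1.2679, 2.7189)
|BD| = 9.1456
circle(B,10.00) ∩ circle(D,8.00): a=6.5410, h=7.5641
  candidates: C₊=(9.7618,7.9965) cross=69.179; C₋=(5.2643,-6.4478) cross=-69.179
  mode + wants cross > 0 → take C=(9.7618,7.9965) (cross=69.179)
ex = (C−B)/|BC| = (0.8494,0.5278); ey = (-0.5278,0.8494)
P = B + 0.82·ex + 2.24·ey = (0.7822,5.0543)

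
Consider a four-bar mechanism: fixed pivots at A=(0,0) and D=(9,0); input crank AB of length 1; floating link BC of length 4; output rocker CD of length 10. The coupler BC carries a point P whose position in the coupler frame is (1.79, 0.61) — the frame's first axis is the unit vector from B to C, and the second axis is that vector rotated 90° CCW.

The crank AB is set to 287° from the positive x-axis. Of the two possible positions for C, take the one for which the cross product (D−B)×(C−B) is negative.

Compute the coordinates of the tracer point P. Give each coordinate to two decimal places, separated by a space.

A=(0,0), D=(9.00,0)
B = A + 1.00·(cos287°, sin287°) = (0.2924, -0.9563)
|BD| = 8.7600
circle(B,4.00) ∩ circle(D,10.00): a=-0.4145, h=3.9785
  candidates: C₊=(-0.5540,2.9531) cross=34.851; C₋=(0.3146,-4.9562) cross=-34.851
  mode - wants cross < 0 → take C=(0.3146,-4.9562) (cross=-34.851)
ex = (C−B)/|BC| = (0.0056,-1.0000); ey = (1.0000,0.0056)
P = B + 1.79·ex + 0.61·ey = (0.9123,-2.7429)

0.91 -2.74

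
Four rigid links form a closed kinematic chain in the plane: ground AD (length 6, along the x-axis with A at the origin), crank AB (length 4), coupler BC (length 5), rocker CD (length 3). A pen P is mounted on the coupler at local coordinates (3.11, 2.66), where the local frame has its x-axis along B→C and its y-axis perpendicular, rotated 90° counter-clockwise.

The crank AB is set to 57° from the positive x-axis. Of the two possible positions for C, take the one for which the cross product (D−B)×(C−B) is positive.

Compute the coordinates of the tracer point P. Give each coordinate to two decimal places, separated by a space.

5.58 5.63

A=(0,0), D=(6.00,0)
B = A + 4.00·(cos57°, sin57°) = (2.1786, 3.3547)
|BD| = 5.0850
circle(B,5.00) ∩ circle(D,3.00): a=4.1158, h=2.8391
  candidates: C₊=(7.1446,2.7731) cross=14.437; C₋=(3.3986,-1.4942) cross=-14.437
  mode + wants cross > 0 → take C=(7.1446,2.7731) (cross=14.437)
ex = (C−B)/|BC| = (0.9932,-0.1163); ey = (0.1163,0.9932)
P = B + 3.11·ex + 2.66·ey = (5.5769,5.6349)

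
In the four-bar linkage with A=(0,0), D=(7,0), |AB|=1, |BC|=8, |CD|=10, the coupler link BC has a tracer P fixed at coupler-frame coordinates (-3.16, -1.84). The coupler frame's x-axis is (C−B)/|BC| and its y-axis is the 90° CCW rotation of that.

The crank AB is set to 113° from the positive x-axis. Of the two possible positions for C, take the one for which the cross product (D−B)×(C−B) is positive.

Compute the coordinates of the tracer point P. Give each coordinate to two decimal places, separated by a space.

A=(0,0), D=(7.00,0)
B = A + 1.00·(cos113°, sin113°) = (-0.3907, 0.9205)
|BD| = 7.4478
circle(B,8.00) ∩ circle(D,10.00): a=1.3071, h=7.8925
  candidates: C₊=(1.8818,8.5909) cross=58.782; C₋=(-0.0691,-7.0730) cross=-58.782
  mode + wants cross > 0 → take C=(1.8818,8.5909) (cross=58.782)
ex = (C−B)/|BC| = (0.2841,0.9588); ey = (-0.9588,0.2841)
P = B + -3.16·ex + -1.84·ey = (0.4758,-2.6320)

0.48 -2.63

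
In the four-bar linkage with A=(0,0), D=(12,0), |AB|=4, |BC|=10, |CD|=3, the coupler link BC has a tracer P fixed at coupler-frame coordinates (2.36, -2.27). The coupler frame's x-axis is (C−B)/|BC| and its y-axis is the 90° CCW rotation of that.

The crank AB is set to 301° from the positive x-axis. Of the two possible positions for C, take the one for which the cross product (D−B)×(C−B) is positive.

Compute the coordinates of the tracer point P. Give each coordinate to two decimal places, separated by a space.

A=(0,0), D=(12.00,0)
B = A + 4.00·(cos301°, sin301°) = (2.0602, -3.4287)
|BD| = 10.5146
circle(B,10.00) ∩ circle(D,3.00): a=9.5846, h=2.8522
  candidates: C₊=(10.1908,2.3931) cross=29.990; C₋=(12.0509,-2.9996) cross=-29.990
  mode + wants cross > 0 → take C=(10.1908,2.3931) (cross=29.990)
ex = (C−B)/|BC| = (0.8131,0.5822); ey = (-0.5822,0.8131)
P = B + 2.36·ex + -2.27·ey = (5.3005,-3.9004)

5.30 -3.90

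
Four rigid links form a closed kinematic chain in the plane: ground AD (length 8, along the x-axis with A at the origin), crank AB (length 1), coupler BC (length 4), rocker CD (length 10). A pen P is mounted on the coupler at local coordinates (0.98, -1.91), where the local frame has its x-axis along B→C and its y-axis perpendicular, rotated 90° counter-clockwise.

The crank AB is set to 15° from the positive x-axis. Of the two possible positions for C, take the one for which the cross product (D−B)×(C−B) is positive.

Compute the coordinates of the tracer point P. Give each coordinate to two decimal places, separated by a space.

1.95 2.17

A=(0,0), D=(8.00,0)
B = A + 1.00·(cos15°, sin15°) = (0.9659, 0.2588)
|BD| = 7.0388
circle(B,4.00) ∩ circle(D,10.00): a=-2.4475, h=3.1638
  candidates: C₊=(-1.3636,3.5105) cross=22.270; C₋=(-1.5962,-2.8129) cross=-22.270
  mode + wants cross > 0 → take C=(-1.3636,3.5105) (cross=22.270)
ex = (C−B)/|BC| = (-0.5824,0.8129); ey = (-0.8129,-0.5824)
P = B + 0.98·ex + -1.91·ey = (1.9479,2.1678)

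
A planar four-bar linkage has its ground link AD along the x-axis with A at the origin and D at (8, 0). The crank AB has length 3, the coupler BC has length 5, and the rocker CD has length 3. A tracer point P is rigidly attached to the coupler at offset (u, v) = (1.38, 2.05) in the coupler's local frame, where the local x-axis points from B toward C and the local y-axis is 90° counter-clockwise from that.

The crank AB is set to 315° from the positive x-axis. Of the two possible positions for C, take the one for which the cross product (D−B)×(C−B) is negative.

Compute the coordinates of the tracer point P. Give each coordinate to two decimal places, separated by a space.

3.79 -0.29

A=(0,0), D=(8.00,0)
B = A + 3.00·(cos315°, sin315°) = (2.1213, -2.1213)
|BD| = 6.2497
circle(B,5.00) ∩ circle(D,3.00): a=4.4049, h=2.3657
  candidates: C₊=(5.4617,1.5991) cross=14.785; C₋=(7.0677,-2.8515) cross=-14.785
  mode - wants cross < 0 → take C=(7.0677,-2.8515) (cross=-14.785)
ex = (C−B)/|BC| = (0.9893,-0.1460); ey = (0.1460,0.9893)
P = B + 1.38·ex + 2.05·ey = (3.7859,-0.2948)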